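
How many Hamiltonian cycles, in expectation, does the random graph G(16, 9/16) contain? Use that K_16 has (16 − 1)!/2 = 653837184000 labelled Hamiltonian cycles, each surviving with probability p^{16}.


K_16 has (16 − 1)!/2 = 653837184000 labelled Hamiltonian cycles.
For each such Hamiltonian cycle H, let X_H = 1 if all 16 edges of H are present in G. Then P[X_H = 1] = p^{16} = (9/16)^{16} = 1853020188851841/18446744073709551616.
By linearity of expectation: E[X] = Σ_H E[X_H] = 653837184000 · p^{16} = 653837184000 · 1853020188851841/18446744073709551616 = 1183177248216831945952875/18014398509481984.
Numerically: E[X] ≈ 6.57e+07.

E[X] = 653837184000 · (9/16)^{16} = 1183177248216831945952875/18014398509481984 ≈ 6.57e+07.


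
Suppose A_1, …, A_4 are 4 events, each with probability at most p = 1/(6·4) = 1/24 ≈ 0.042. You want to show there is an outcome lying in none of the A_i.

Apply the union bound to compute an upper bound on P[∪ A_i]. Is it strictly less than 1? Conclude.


Union bound: P[∪_{i=1}^{4} A_i] ≤ Σ_i P[A_i] ≤ 4·p = 4·(1/24) = 1/6.
Numerically: 1/6 ≈ 0.167.
Is 1/6 < 1? YES.
Since P[∪ A_i] ≤ 1/6 < 1, the complement has P[∩ A_i^c] ≥ 1 − 1/6 = 5/6 > 0, so some outcome avoids every A_i.

4·p = 1/6 ≈ 0.167; existence CERTIFIED by the union bound.


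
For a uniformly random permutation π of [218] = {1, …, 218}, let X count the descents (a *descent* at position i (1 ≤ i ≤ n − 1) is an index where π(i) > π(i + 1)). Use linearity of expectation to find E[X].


Write X = Σ X_I over i = 1, …, 217, with X_I the indicator of one descent.
There are 217 indicators.
For each fixed i, the pair (π(i), π(i+1)) is a uniformly random ordered pair of distinct values from {1, …, 218}; by symmetry P[π(i) > π(i+1)] = 1/2.
By linearity: E[X] = 217 · (1/2) = (218 − 1) · (1/2) = 217/2 ≈ 108.50000.

E[X] = 217/2 = 108.50000.


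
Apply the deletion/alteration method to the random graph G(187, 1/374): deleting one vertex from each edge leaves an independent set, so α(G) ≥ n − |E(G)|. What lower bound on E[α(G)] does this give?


E[|E(G)|] = C(187, 2)·p = 17391 · (1/374) = 93/2.
E[α(G)] ≥ n − E[|E(G)|] = 187 − 93/2 = 281/2.
Numerically: ≈ 140.500000.
(This is only a lower bound; the true E[α(G)] may be larger.)

E[α(G)] ≥ 281/2 ≈ 140.500000.


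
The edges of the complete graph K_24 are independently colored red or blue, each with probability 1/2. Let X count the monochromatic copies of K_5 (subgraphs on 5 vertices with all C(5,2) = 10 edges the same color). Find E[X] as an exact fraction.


Let X = Σ_S X_S over the C(24, 5) = 42504 subsets S of size 5, where X_S = 1 if the K_5 on S is monochromatic.
For a fixed S, the K_5 on S has C(5, 2) = 10 edges. P[all 10 edges red] = (1/2)^10, and likewise for blue, so P[monochromatic] = 2·(1/2)^10 = 2^{1 − 10} = 1/512.
By linearity: E[X] = C(24, 5) · 2^{1 − 10} = 42504 · 1/512 = 5313/64.
Numerically: E[X] ≈ 83.016.

E[X] = C(24,5)·2^(1−C(5,2)) = 5313/64 ≈ 83.016.


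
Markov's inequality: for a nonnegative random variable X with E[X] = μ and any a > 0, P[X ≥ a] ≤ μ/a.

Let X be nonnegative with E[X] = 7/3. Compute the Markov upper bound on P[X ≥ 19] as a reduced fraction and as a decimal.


μ = E[X] = 7/3, a = 19.
Markov: P[X ≥ 19] ≤ μ/a = (7/3)/19 = 7/57.
Numerically: ≈ 0.12281.
(Since a = 19 > μ = 2.33333, the bound 7/57 is < 1 and informative.)

P[X ≥ 19] ≤ 7/57 ≈ 0.12281.


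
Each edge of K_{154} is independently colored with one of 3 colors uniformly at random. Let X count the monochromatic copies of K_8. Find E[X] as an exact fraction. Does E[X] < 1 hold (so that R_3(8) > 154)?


E[X] = C(154, 8) · 3^{1 − 28} = 6521818990995 · 3^{−27} = 6521818990995/7625597484987.
As a reduced fraction: E[X] = 724646554555/847288609443 ≈ 0.85525.
Is E[X] < 1? YES.
Since E[X] < 1, there exists a 3-coloring of K_{154} with no monochromatic K_8; hence R_3(8) > 154.

E[X] = 724646554555/847288609443 ≈ 0.85525; E[X] < 1, so R_3(8) > 154.


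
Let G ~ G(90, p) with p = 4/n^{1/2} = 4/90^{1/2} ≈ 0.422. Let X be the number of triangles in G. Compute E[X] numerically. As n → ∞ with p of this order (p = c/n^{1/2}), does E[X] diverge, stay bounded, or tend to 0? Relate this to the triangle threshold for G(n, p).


Number of potential triangles: C(90, 3) = 117480.
Each occurs with probability p³ ≈ (0.422)³ ≈ 7.49577e-02.
By linearity: E[X] = C(90, 3)·p³ ≈ 117480 · 7.49577e-02 ≈ 8806.030.
Since α = 1/2 < 1, p = c/n^{1/2} ≫ 1/n is above the triangle threshold p ~ 1/n. Asymptotically E[X] ~ (c³/6)·n^{3(1−α)} = (4³/6)·n^{1.5} → ∞; triangles are abundant w.h.p.

E[X] ≈ 8806.030; in regime p = Θ(1/n^{1/2}) E[X] diverges (above the triangle threshold p ~ 1/n).


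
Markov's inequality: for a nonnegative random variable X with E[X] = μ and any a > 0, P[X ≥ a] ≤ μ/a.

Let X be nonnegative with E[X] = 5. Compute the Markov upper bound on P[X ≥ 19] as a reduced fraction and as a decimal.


μ = E[X] = 5, a = 19.
Markov: P[X ≥ 19] ≤ μ/a = (5)/19 = 5/19.
Numerically: ≈ 0.263.
(Since a = 19 > μ = 5.000, the bound 5/19 is < 1 and informative.)

P[X ≥ 19] ≤ 5/19 ≈ 0.263.


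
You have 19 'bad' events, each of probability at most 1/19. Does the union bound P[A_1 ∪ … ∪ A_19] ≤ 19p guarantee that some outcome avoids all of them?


Union bound: P[∪_{i=1}^{19} A_i] ≤ Σ_i P[A_i] ≤ 19·p = 19·(1/19) = 1.
Numerically: 1 ≈ 1.0000.
Is 1 < 1? NO.
Since the bound 1 is ≥ 1, the union bound is uninformative here; it does NOT by itself certify existence.

19·p = 1 ≈ 1.0000; existence NOT certified by the union bound.


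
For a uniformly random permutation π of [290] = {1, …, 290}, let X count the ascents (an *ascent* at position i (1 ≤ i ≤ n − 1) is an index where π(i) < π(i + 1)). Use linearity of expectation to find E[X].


Write X = Σ X_I over i = 1, …, 289, with X_I the indicator of one ascent.
There are 289 indicators.
For each fixed i, the pair (π(i), π(i+1)) is a uniformly random ordered pair of distinct values from {1, …, 290}; by symmetry P[π(i) < π(i+1)] = 1/2.
By linearity: E[X] = 289 · (1/2) = (290 − 1) · (1/2) = 289/2 ≈ 144.500000.

E[X] = 289/2 = 144.500000.


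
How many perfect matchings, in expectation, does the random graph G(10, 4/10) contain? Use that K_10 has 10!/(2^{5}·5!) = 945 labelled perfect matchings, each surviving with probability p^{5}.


K_10 has 10!/(2^{5}·5!) = 945 labelled perfect matchings.
For each such perfect matching H, let X_H = 1 if all 5 edges of H are present in G. Then P[X_H = 1] = p^{5} = (2/5)^{5} = 32/3125.
By linearity: E[X] = Σ_H E[X_H] = 945 · p^{5} = 945 · 32/3125 = 6048/625.
Numerically: E[X] ≈ 9.677.

E[X] = 945 · (2/5)^{5} = 6048/625 ≈ 9.677.


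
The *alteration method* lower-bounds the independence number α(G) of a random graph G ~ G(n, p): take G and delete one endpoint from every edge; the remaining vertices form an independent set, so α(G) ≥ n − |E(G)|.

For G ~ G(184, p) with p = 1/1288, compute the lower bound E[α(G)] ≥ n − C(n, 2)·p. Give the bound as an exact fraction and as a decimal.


E[|E(G)|] = C(184, 2)·p = 16836 · (1/1288) = 183/14.
E[α(G)] ≥ n − E[|E(G)|] = 184 − 183/14 = 2393/14.
Numerically: ≈ 170.92857.
(This is only a lower bound; the true E[α(G)] may be larger.)

E[α(G)] ≥ 2393/14 ≈ 170.92857.


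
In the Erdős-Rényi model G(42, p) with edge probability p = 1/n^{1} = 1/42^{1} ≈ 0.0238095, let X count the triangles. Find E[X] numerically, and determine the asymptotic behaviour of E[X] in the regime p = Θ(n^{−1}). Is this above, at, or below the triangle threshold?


Number of potential triangles: C(42, 3) = 11480.
Each occurs with probability p³ ≈ (0.0238095)³ ≈ 1.34974625e-05.
By linearity: E[X] = C(42, 3)·p³ ≈ 11480 · 1.34974625e-05 ≈ 0.154951.
Here α = 1, so p = 1/n is exactly at the triangle threshold p ~ 1/n. Asymptotically E[X] → c³/6 = 1³/6 = 1/6 ≈ 0.166667, a bounded constant. In this regime the triangle count is asymptotically Poisson(c³/6).

E[X] ≈ 0.154951; in regime p = Θ(1/n^{1}) E[X] stays bounded (at the triangle threshold p ~ 1/n).


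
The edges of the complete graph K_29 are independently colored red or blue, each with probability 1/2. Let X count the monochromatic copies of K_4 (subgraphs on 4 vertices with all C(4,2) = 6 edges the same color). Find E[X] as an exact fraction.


Let X = Σ_S X_S over the C(29, 4) = 23751 subsets S of size 4, where X_S = 1 if the K_4 on S is monochromatic.
For a fixed S, the K_4 on S has C(4, 2) = 6 edges. P[all 6 edges red] = (1/2)^6, and likewise for blue, so P[monochromatic] = 2·(1/2)^6 = 2^{1 − 6} = 1/32.
Summing: E[X] = C(29, 4) · 2^{1 − 6} = 23751 · 1/32 = 23751/32.
Numerically: E[X] ≈ 742.21875.

E[X] = C(29,4)·2^(1−C(4,2)) = 23751/32 ≈ 742.21875.


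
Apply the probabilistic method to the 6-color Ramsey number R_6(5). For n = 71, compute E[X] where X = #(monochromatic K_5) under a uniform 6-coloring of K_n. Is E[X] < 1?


E[X] = C(71, 5) · 6^{1 − 10} = 13019909 · 6^{−9} = 13019909/10077696.
As a reduced fraction: E[X] = 13019909/10077696 ≈ 1.29195.
Is E[X] < 1? NO.
Since E[X] ≥ 1, the first-moment bound is inconclusive at n = 71; it does NOT by itself certify R_6(5) > 71.

E[X] = 13019909/10077696 ≈ 1.29195; E[X] ≥ 1; first-moment method inconclusive here.


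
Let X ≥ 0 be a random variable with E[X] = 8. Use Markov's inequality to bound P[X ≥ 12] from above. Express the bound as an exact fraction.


μ = E[X] = 8, a = 12.
Markov: P[X ≥ 12] ≤ μ/a = (8)/12 = 2/3.
Numerically: ≈ 0.666667.
(Since a = 12 > μ = 8.000000, the bound 2/3 is < 1 and informative.)

P[X ≥ 12] ≤ 2/3 ≈ 0.666667.


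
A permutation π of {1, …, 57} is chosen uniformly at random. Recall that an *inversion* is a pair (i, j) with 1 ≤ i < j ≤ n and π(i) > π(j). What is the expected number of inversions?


Write X = Σ X_I over the C(57, 2) = 1596 pairs i < j, with X_I the indicator of one inversion.
There are 1596 indicators.
For each fixed pair i < j, the values π(i) and π(j) are two distinct elements of {1, …, 57} in uniformly random order; by symmetry P[π(i) > π(j)] = 1/2.
By linearity: E[X] = 1596 · (1/2) = C(57, 2) · (1/2) = 1596/2 = 798 ≈ 798.000000.

E[X] = 798 = 798.000000.


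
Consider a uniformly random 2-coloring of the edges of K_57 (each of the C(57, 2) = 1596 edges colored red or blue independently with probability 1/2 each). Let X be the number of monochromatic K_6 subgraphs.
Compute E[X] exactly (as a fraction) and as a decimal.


Let X = Σ_S X_S over the C(57, 6) = 36288252 subsets S of size 6, where X_S = 1 if the K_6 on S is monochromatic.
For a fixed S, the K_6 on S has C(6, 2) = 15 edges. P[all 15 edges red] = (1/2)^15, and likewise for blue, so P[monochromatic] = 2·(1/2)^15 = 2^{1 − 15} = 1/16384.
By linearity: E[X] = C(57, 6) · 2^{1 − 15} = 36288252 · 1/16384 = 9072063/4096.
Numerically: E[X] ≈ 2214.859131.

E[X] = C(57,6)·2^(1−C(6,2)) = 9072063/4096 ≈ 2214.859131.


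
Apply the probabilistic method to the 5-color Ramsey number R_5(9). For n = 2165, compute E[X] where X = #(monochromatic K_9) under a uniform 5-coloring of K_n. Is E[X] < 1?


E[X] = C(2165, 9) · 5^{1 − 36} = 2832220612024886803272630 · 5^{−35} = 2832220612024886803272630/2910383045673370361328125.
As a reduced fraction: E[X] = 566444122404977360654526/582076609134674072265625 ≈ 0.97314.
Is E[X] < 1? YES.
Since E[X] < 1, there exists a 5-coloring of K_{2165} with no monochromatic K_9; hence R_5(9) > 2165.

E[X] = 566444122404977360654526/582076609134674072265625 ≈ 0.97314; E[X] < 1, so R_5(9) > 2165.


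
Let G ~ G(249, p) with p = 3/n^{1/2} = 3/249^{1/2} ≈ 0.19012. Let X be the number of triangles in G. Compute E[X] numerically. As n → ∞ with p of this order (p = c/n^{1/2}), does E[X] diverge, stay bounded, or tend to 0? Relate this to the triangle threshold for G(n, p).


Number of potential triangles: C(249, 3) = 2542124.
Each occurs with probability p³ ≈ (0.19012)³ ≈ 6.8717087e-03.
By linearity: E[X] = C(249, 3)·p³ ≈ 2542124 · 6.8717087e-03 ≈ 17468.73571.
Since α = 1/2 < 1, p = c/n^{1/2} ≫ 1/n is above the triangle threshold p ~ 1/n. Asymptotically E[X] ~ (c³/6)·n^{3(1−α)} = (3³/6)·n^{1.5} → ∞; triangles are abundant w.h.p.

E[X] ≈ 17468.73571; in regime p = Θ(1/n^{1/2}) E[X] diverges (above the triangle threshold p ~ 1/n).


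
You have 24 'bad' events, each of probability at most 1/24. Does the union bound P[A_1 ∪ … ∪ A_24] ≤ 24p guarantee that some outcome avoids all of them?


Union bound: P[∪_{i=1}^{24} A_i] ≤ Σ_i P[A_i] ≤ 24·p = 24·(1/24) = 1.
Numerically: 1 ≈ 1.0000000.
Is 1 < 1? NO.
Since the bound 1 is ≥ 1, the union bound is uninformative here; it does NOT by itself certify existence.

24·p = 1 ≈ 1.0000000; existence NOT certified by the union bound.


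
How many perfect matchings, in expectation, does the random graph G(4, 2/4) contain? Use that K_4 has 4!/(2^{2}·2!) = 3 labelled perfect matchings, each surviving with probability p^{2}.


K_4 has 4!/(2^{2}·2!) = 3 labelled perfect matchings.
For each such perfect matching H, let X_H = 1 if all 2 edges of H are present in G. Then P[X_H = 1] = p^{2} = (1/2)^{2} = 1/4.
Summing the indicators: E[X] = Σ_H E[X_H] = 3 · p^{2} = 3 · 1/4 = 3/4.
Numerically: E[X] ≈ 0.75.

E[X] = 3 · (1/2)^{2} = 3/4 ≈ 0.75.


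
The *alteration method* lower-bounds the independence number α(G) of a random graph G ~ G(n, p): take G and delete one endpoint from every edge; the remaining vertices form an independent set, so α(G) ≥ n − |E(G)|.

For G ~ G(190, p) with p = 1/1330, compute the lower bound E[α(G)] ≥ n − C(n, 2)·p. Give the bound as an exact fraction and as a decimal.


E[|E(G)|] = C(190, 2)·p = 17955 · (1/1330) = 27/2.
E[α(G)] ≥ n − E[|E(G)|] = 190 − 27/2 = 353/2.
Numerically: ≈ 176.500000.
(This is only a lower bound; the true E[α(G)] may be larger.)

E[α(G)] ≥ 353/2 ≈ 176.500000.


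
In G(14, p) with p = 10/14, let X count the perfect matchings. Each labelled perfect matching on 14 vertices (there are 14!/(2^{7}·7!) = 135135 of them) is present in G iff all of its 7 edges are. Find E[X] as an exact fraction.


K_14 has 14!/(2^{7}·7!) = 135135 labelled perfect matchings.
For each such perfect matching H, let X_H = 1 if all 7 edges of H are present in G. Then P[X_H = 1] = p^{7} = (5/7)^{7} = 78125/823543.
Summing the indicators: E[X] = Σ_H E[X_H] = 135135 · p^{7} = 135135 · 78125/823543 = 1508203125/117649.
Numerically: E[X] ≈ 1.28e+04.

E[X] = 135135 · (5/7)^{7} = 1508203125/117649 ≈ 1.28e+04.


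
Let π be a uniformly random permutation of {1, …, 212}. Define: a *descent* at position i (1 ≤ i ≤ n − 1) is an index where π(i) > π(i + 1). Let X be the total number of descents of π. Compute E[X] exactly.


Write X = Σ X_I over i = 1, …, 211, with X_I the indicator of one descent.
There are 211 indicators.
For each fixed i, the pair (π(i), π(i+1)) is a uniformly random ordered pair of distinct values from {1, …, 212}; by symmetry P[π(i) > π(i+1)] = 1/2.
By linearity: E[X] = 211 · (1/2) = (212 − 1) · (1/2) = 211/2 ≈ 105.50000.

E[X] = 211/2 = 105.50000.


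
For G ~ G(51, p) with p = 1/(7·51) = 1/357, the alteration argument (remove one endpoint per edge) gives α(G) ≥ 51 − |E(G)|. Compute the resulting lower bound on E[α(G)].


E[|E(G)|] = C(51, 2)·p = 1275 · (1/357) = 25/7.
E[α(G)] ≥ n − E[|E(G)|] = 51 − 25/7 = 332/7.
Numerically: ≈ 47.4286.
(This is only a lower bound; the true E[α(G)] may be larger.)

E[α(G)] ≥ 332/7 ≈ 47.4286.


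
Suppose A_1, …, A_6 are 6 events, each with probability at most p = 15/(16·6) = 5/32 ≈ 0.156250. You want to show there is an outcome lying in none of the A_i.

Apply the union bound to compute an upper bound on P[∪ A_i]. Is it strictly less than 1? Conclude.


Union bound: P[∪_{i=1}^{6} A_i] ≤ Σ_i P[A_i] ≤ 6·p = 6·(5/32) = 15/16.
Numerically: 15/16 ≈ 0.937500.
Is 15/16 < 1? YES.
Since P[∪ A_i] ≤ 15/16 < 1, the complement has P[∩ A_i^c] ≥ 1 − 15/16 = 1/16 > 0, so some outcome avoids every A_i.

6·p = 15/16 ≈ 0.937500; existence CERTIFIED by the union bound.


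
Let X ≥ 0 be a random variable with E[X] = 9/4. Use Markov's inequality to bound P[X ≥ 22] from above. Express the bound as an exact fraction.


μ = E[X] = 9/4, a = 22.
Markov: P[X ≥ 22] ≤ μ/a = (9/4)/22 = 9/88.
Numerically: ≈ 0.102273.
(Since a = 22 > μ = 2.250000, the bound 9/88 is < 1 and informative.)

P[X ≥ 22] ≤ 9/88 ≈ 0.102273.


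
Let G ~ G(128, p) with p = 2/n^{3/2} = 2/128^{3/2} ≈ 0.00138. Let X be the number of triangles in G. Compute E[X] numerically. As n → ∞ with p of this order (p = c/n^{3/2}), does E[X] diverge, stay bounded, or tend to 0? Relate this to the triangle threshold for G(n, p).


Number of potential triangles: C(128, 3) = 341376.
Each occurs with probability p³ ≈ (0.00138)³ ≈ 2.63418e-09.
By linearity: E[X] = C(128, 3)·p³ ≈ 341376 · 2.63418e-09 ≈ 0.001.
Since α = 3/2 > 1, p = c/n^{3/2} = o(1/n) is below the triangle threshold p ~ 1/n. Asymptotically E[X] ~ (c³/6)·n^{3(1−α)} = (2³/6)·n^{-1.5} → 0, so by Markov's inequality G has no triangles w.h.p.

E[X] ≈ 0.001; in regime p = Θ(1/n^{3/2}) E[X] tends to 0 (below the triangle threshold p ~ 1/n).


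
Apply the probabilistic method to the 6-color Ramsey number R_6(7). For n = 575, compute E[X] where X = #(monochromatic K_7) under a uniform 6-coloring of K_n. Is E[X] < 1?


E[X] = C(575, 7) · 6^{1 − 21} = 3974871393896975 · 6^{−20} = 3974871393896975/3656158440062976.
As a reduced fraction: E[X] = 3974871393896975/3656158440062976 ≈ 1.087172.
Is E[X] < 1? NO.
Since E[X] ≥ 1, the first-moment bound is inconclusive at n = 575; it does NOT by itself certify R_6(7) > 575.

E[X] = 3974871393896975/3656158440062976 ≈ 1.087172; E[X] ≥ 1; first-moment method inconclusive here.


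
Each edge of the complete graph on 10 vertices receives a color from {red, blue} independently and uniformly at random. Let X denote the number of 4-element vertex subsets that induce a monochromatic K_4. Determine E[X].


Let X = Σ_S X_S over the C(10, 4) = 210 subsets S of size 4, where X_S = 1 if the K_4 on S is monochromatic.
For a fixed S, the K_4 on S has C(4, 2) = 6 edges. P[all 6 edges red] = (1/2)^6, and likewise for blue, so P[monochromatic] = 2·(1/2)^6 = 2^{1 − 6} = 1/32.
By linearity of expectation: E[X] = C(10, 4) · 2^{1 − 6} = 210 · 1/32 = 105/16.
Numerically: E[X] ≈ 6.5625.

E[X] = C(10,4)·2^(1−C(4,2)) = 105/16 ≈ 6.5625.


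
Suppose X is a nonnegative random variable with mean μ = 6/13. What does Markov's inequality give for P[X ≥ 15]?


μ = E[X] = 6/13, a = 15.
Markov: P[X ≥ 15] ≤ μ/a = (6/13)/15 = 2/65.
Numerically: ≈ 0.0308.
(Since a = 15 > μ = 0.4615, the bound 2/65 is < 1 and informative.)

P[X ≥ 15] ≤ 2/65 ≈ 0.0308.


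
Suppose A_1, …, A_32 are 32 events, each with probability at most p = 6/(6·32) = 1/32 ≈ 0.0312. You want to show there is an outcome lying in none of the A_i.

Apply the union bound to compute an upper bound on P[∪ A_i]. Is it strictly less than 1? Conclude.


Union bound: P[∪_{i=1}^{32} A_i] ≤ Σ_i P[A_i] ≤ 32·p = 32·(1/32) = 1.
Numerically: 1 ≈ 1.0000.
Is 1 < 1? NO.
Since the bound 1 is ≥ 1, the union bound is uninformative here; it does NOT by itself certify existence.

32·p = 1 ≈ 1.0000; existence NOT certified by the union bound.


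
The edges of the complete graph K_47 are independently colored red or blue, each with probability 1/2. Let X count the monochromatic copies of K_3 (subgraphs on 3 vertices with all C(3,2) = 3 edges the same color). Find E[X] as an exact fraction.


Let X = Σ_S X_S over the C(47, 3) = 16215 subsets S of size 3, where X_S = 1 if the K_3 on S is monochromatic.
For a fixed S, the K_3 on S has C(3, 2) = 3 edges. P[all 3 edges red] = (1/2)^3, and likewise for blue, so P[monochromatic] = 2·(1/2)^3 = 2^{1 − 3} = 1/4.
Summing: E[X] = C(47, 3) · 2^{1 − 3} = 16215 · 1/4 = 16215/4.
Numerically: E[X] ≈ 4053.750000.

E[X] = C(47,3)·2^(1−C(3,2)) = 16215/4 ≈ 4053.750000.


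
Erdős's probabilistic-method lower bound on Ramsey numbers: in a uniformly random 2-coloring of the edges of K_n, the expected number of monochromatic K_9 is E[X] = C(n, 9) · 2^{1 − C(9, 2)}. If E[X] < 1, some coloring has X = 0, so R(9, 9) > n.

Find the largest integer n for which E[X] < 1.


We need C(n, 9) · 2^{1 − 36} < 1, i.e. C(n, 9) < 2^{36 − 1} = 34359738368.
Check values of n near the boundary:
  n = 60: C(60, 9) = 14783142660; 14783142660 < 34359738368? YES
  n = 61: C(61, 9) = 17341763505; 17341763505 < 34359738368? YES
  n = 62: C(62, 9) = 20286591270; 20286591270 < 34359738368? YES
  n = 63: C(63, 9) = 23667689815; 23667689815 < 34359738368? YES
  n = 64: C(64, 9) = 27540584512; 27540584512 < 34359738368? YES
  n = 65: C(65, 9) = 31966749880; 31966749880 < 34359738368? YES
  n = 66: C(66, 9) = 37014131440; 37014131440 < 34359738368? NO
  n = 67: C(67, 9) = 42757703560; 42757703560 < 34359738368? NO
  n = 68: C(68, 9) = 49280065120; 49280065120 < 34359738368? NO
The largest n with C(n, 9) < 34359738368 is n = 65 (where E[X] = 3995843735/4294967296 ≈ 0.9303549). Hence R(9, 9) > 65, i.e. R(9, 9) ≥ 66.

Largest n = 65; hence R(9, 9) > 65.


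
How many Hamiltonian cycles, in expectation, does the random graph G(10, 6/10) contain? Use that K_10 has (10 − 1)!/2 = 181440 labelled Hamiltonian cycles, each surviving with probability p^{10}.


K_10 has (10 − 1)!/2 = 181440 labelled Hamiltonian cycles.
For each such Hamiltonian cycle H, let X_H = 1 if all 10 edges of H are present in G. Then P[X_H = 1] = p^{10} = (3/5)^{10} = 59049/9765625.
Summing the indicators: E[X] = Σ_H E[X_H] = 181440 · p^{10} = 181440 · 59049/9765625 = 2142770112/1953125.
Numerically: E[X] ≈ 1097.1.

E[X] = 181440 · (3/5)^{10} = 2142770112/1953125 ≈ 1097.1.


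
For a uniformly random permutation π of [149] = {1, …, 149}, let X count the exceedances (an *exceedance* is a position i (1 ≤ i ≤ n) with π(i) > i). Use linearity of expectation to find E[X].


Write X = Σ_{i=1}^{149} X_i, where X_i = 1_{π(i) > i}.
For each fixed i, π(i) is uniform over {1, …, 149} (marginal of a uniform permutation), so P[π(i) > i] = (n − i)/n. Summing: Σ_{i=1}^{149} (n − i)/n = (0 + 1 + … + 148)/149 = 149(149 − 1)/(2·149) = (149 − 1)/2.
Hence E[X] = Σ_{i=1}^{149} (149 − i)/149 = 74 ≈ 74.00000.

E[X] = 74 = 74.00000.


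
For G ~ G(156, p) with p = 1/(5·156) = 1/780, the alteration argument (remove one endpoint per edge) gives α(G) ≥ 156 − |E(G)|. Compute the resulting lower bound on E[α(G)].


E[|E(G)|] = C(156, 2)·p = 12090 · (1/780) = 31/2.
E[α(G)] ≥ n − E[|E(G)|] = 156 − 31/2 = 281/2.
Numerically: ≈ 140.5000.
(This is only a lower bound; the true E[α(G)] may be larger.)

E[α(G)] ≥ 281/2 ≈ 140.5000.


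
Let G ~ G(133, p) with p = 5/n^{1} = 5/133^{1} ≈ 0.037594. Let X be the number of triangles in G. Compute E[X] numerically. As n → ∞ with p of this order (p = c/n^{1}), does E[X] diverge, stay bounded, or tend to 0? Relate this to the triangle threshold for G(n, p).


Number of potential triangles: C(133, 3) = 383306.
Each occurs with probability p³ ≈ (0.037594)³ ≈ 5.3131869e-05.
By linearity: E[X] = C(133, 3)·p³ ≈ 383306 · 5.3131869e-05 ≈ 20.36576.
Here α = 1, so p = 5/n is exactly at the triangle threshold p ~ 1/n. Asymptotically E[X] → c³/6 = 5³/6 = 125/6 ≈ 20.83333, a bounded constant. In this regime the triangle count is asymptotically Poisson(c³/6).

E[X] ≈ 20.36576; in regime p = Θ(1/n^{1}) E[X] stays bounded (at the triangle threshold p ~ 1/n).


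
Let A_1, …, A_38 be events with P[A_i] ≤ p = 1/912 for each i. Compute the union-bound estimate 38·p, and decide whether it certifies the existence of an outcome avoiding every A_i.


Union bound: P[∪_{i=1}^{38} A_i] ≤ Σ_i P[A_i] ≤ 38·p = 38·(1/912) = 1/24.
Numerically: 1/24 ≈ 0.0416667.
Is 1/24 < 1? YES.
Since P[∪ A_i] ≤ 1/24 < 1, the complement has P[∩ A_i^c] ≥ 1 − 1/24 = 23/24 > 0, so some outcome avoids every A_i.

38·p = 1/24 ≈ 0.0416667; existence CERTIFIED by the union bound.


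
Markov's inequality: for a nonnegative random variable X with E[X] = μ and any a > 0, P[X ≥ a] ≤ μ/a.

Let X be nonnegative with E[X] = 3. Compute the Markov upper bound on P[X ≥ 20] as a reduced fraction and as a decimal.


μ = E[X] = 3, a = 20.
Markov: P[X ≥ 20] ≤ μ/a = (3)/20 = 3/20.
Numerically: ≈ 0.150.
(Since a = 20 > μ = 3.000, the bound 3/20 is < 1 and informative.)

P[X ≥ 20] ≤ 3/20 ≈ 0.150.


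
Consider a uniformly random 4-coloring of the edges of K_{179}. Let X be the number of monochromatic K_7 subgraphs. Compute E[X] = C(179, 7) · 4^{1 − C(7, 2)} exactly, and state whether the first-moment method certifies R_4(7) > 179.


E[X] = C(179, 7) · 4^{1 − 21} = 1037437234460 · 4^{−20} = 1037437234460/1099511627776.
As a reduced fraction: E[X] = 259359308615/274877906944 ≈ 0.944.
Is E[X] < 1? YES.
Since E[X] < 1, there exists a 4-coloring of K_{179} with no monochromatic K_7; hence R_4(7) > 179.

E[X] = 259359308615/274877906944 ≈ 0.944; E[X] < 1, so R_4(7) > 179.


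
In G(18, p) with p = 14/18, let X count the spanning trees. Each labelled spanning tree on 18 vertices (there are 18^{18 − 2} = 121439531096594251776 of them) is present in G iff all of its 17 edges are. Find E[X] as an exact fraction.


K_18 has 18^{18 − 2} = 121439531096594251776 labelled spanning trees.
For each such spanning tree H, let X_H = 1 if all 17 edges of H are present in G. Then P[X_H = 1] = p^{17} = (7/9)^{17} = 232630513987207/16677181699666569.
By linearity: E[X] = Σ_H E[X_H] = 121439531096594251776 · p^{17} = 121439531096594251776 · 232630513987207/16677181699666569 = 15245673364665597952/9.
Numerically: E[X] ≈ 1.694e+18.

E[X] = 121439531096594251776 · (7/9)^{17} = 15245673364665597952/9 ≈ 1.694e+18.


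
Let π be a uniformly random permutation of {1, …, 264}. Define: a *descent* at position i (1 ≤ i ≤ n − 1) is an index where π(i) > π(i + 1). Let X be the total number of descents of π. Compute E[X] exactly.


Write X = Σ X_I over i = 1, …, 263, with X_I the indicator of one descent.
There are 263 indicators.
For each fixed i, the pair (π(i), π(i+1)) is a uniformly random ordered pair of distinct values from {1, …, 264}; by symmetry P[π(i) > π(i+1)] = 1/2.
By linearity: E[X] = 263 · (1/2) = (264 − 1) · (1/2) = 263/2 ≈ 131.500000.

E[X] = 263/2 = 131.500000.


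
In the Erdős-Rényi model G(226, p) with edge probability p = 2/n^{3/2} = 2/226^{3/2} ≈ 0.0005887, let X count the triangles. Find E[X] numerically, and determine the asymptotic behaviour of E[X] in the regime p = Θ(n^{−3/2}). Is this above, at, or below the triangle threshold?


Number of potential triangles: C(226, 3) = 1898400.
Each occurs with probability p³ ≈ (0.0005887)³ ≈ 2.039868e-10.
By linearity: E[X] = C(226, 3)·p³ ≈ 1898400 · 2.039868e-10 ≈ 0.0004.
Since α = 3/2 > 1, p = c/n^{3/2} = o(1/n) is below the triangle threshold p ~ 1/n. Asymptotically E[X] ~ (c³/6)·n^{3(1−α)} = (2³/6)·n^{-1.5} → 0, so by Markov's inequality G has no triangles w.h.p.

E[X] ≈ 0.0004; in regime p = Θ(1/n^{3/2}) E[X] tends to 0 (below the triangle threshold p ~ 1/n).


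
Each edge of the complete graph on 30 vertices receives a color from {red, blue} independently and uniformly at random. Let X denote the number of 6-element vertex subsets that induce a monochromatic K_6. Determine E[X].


Let X = Σ_S X_S over the C(30, 6) = 593775 subsets S of size 6, where X_S = 1 if the K_6 on S is monochromatic.
For a fixed S, the K_6 on S has C(6, 2) = 15 edges. P[all 15 edges red] = (1/2)^15, and likewise for blue, so P[monochromatic] = 2·(1/2)^15 = 2^{1 − 15} = 1/16384.
Summing: E[X] = C(30, 6) · 2^{1 − 15} = 593775 · 1/16384 = 593775/16384.
Numerically: E[X] ≈ 36.2411.

E[X] = C(30,6)·2^(1−C(6,2)) = 593775/16384 ≈ 36.2411.


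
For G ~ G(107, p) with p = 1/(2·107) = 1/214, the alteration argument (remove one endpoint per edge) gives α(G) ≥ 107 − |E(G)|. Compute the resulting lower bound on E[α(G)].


E[|E(G)|] = C(107, 2)·p = 5671 · (1/214) = 53/2.
E[α(G)] ≥ n − E[|E(G)|] = 107 − 53/2 = 161/2.
Numerically: ≈ 80.50000.
(This is only a lower bound; the true E[α(G)] may be larger.)

E[α(G)] ≥ 161/2 ≈ 80.50000.


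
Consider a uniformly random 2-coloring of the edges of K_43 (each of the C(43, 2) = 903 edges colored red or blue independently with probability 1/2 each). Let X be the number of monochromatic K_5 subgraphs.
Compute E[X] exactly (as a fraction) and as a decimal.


Let X = Σ_S X_S over the C(43, 5) = 962598 subsets S of size 5, where X_S = 1 if the K_5 on S is monochromatic.
For a fixed S, the K_5 on S has C(5, 2) = 10 edges. P[all 10 edges red] = (1/2)^10, and likewise for blue, so P[monochromatic] = 2·(1/2)^10 = 2^{1 − 10} = 1/512.
By linearity of expectation: E[X] = C(43, 5) · 2^{1 − 10} = 962598 · 1/512 = 481299/256.
Numerically: E[X] ≈ 1880.07422.

E[X] = C(43,5)·2^(1−C(5,2)) = 481299/256 ≈ 1880.07422.


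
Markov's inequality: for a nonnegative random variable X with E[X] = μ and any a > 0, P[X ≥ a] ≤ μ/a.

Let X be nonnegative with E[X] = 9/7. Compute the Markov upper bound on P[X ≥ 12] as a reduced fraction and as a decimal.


μ = E[X] = 9/7, a = 12.
Markov: P[X ≥ 12] ≤ μ/a = (9/7)/12 = 3/28.
Numerically: ≈ 0.10714.
(Since a = 12 > μ = 1.28571, the bound 3/28 is < 1 and informative.)

P[X ≥ 12] ≤ 3/28 ≈ 0.10714.


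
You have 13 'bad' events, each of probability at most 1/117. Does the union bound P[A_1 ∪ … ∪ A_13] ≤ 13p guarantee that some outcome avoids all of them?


Union bound: P[∪_{i=1}^{13} A_i] ≤ Σ_i P[A_i] ≤ 13·p = 13·(1/117) = 1/9.
Numerically: 1/9 ≈ 0.1111111.
Is 1/9 < 1? YES.
Since P[∪ A_i] ≤ 1/9 < 1, the complement has P[∩ A_i^c] ≥ 1 − 1/9 = 8/9 > 0, so some outcome avoids every A_i.

13·p = 1/9 ≈ 0.1111111; existence CERTIFIED by the union bound.


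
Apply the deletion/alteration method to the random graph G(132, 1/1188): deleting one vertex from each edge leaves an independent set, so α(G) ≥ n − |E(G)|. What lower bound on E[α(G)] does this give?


E[|E(G)|] = C(132, 2)·p = 8646 · (1/1188) = 131/18.
E[α(G)] ≥ n − E[|E(G)|] = 132 − 131/18 = 2245/18.
Numerically: ≈ 124.722.
(This is only a lower bound; the true E[α(G)] may be larger.)

E[α(G)] ≥ 2245/18 ≈ 124.722.


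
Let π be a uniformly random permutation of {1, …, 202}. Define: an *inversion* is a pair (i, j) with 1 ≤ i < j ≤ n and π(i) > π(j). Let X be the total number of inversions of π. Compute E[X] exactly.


Write X = Σ X_I over the C(202, 2) = 20301 pairs i < j, with X_I the indicator of one inversion.
There are 20301 indicators.
For each fixed pair i < j, the values π(i) and π(j) are two distinct elements of {1, …, 202} in uniformly random order; by symmetry P[π(i) > π(j)] = 1/2.
By linearity: E[X] = 20301 · (1/2) = C(202, 2) · (1/2) = 20301/2 = 20301/2 ≈ 10150.5000.

E[X] = 20301/2 = 10150.5000.


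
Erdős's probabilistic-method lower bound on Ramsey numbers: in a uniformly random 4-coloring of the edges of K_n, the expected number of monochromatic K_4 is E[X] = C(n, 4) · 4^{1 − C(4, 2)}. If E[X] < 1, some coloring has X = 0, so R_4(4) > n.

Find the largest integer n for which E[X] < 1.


We need C(n, 4) · 4^{1 − 6} < 1, i.e. C(n, 4) < 4^{6 − 1} = 1024.
Check values of n near the boundary:
  n = 9: C(9, 4) = 126; 126 < 1024? YES
  n = 10: C(10, 4) = 210; 210 < 1024? YES
  n = 11: C(11, 4) = 330; 330 < 1024? YES
  n = 12: C(12, 4) = 495; 495 < 1024? YES
  n = 13: C(13, 4) = 715; 715 < 1024? YES
  n = 14: C(14, 4) = 1001; 1001 < 1024? YES
  n = 15: C(15, 4) = 1365; 1365 < 1024? NO
The largest n with C(n, 4) < 1024 is n = 14 (where E[X] = 1001/1024 ≈ 0.978). Hence R_4(4) > 14, i.e. R_4(4) ≥ 15.

Largest n = 14; hence R_4(4) > 14.


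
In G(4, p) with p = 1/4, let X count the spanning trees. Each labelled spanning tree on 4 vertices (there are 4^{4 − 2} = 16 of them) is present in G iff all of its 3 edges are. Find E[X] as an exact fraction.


K_4 has 4^{4 − 2} = 16 labelled spanning trees.
For each such spanning tree H, let X_H = 1 if all 3 edges of H are present in G. Then P[X_H = 1] = p^{3} = (1/4)^{3} = 1/64.
By linearity of expectation: E[X] = Σ_H E[X_H] = 16 · p^{3} = 16 · 1/64 = 1/4.
Numerically: E[X] ≈ 0.25.

E[X] = 16 · (1/4)^{3} = 1/4 ≈ 0.25.


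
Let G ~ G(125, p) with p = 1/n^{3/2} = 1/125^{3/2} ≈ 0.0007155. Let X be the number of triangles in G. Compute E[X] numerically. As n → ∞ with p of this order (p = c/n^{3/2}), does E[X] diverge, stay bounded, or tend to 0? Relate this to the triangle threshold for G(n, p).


Number of potential triangles: C(125, 3) = 317750.
Each occurs with probability p³ ≈ (0.0007155)³ ≈ 3.663574e-10.
By linearity: E[X] = C(125, 3)·p³ ≈ 317750 · 3.663574e-10 ≈ 0.0001.
Since α = 3/2 > 1, p = c/n^{3/2} = o(1/n) is below the triangle threshold p ~ 1/n. Asymptotically E[X] ~ (c³/6)·n^{3(1−α)} = (1³/6)·n^{-1.5} → 0, so by Markov's inequality G has no triangles w.h.p.

E[X] ≈ 0.0001; in regime p = Θ(1/n^{3/2}) E[X] tends to 0 (below the triangle threshold p ~ 1/n).


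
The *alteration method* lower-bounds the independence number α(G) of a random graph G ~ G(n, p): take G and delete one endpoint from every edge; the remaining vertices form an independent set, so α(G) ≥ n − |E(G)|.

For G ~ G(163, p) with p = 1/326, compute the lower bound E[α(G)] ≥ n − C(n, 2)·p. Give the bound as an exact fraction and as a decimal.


E[|E(G)|] = C(163, 2)·p = 13203 · (1/326) = 81/2.
E[α(G)] ≥ n − E[|E(G)|] = 163 − 81/2 = 245/2.
Numerically: ≈ 122.500.
(This is only a lower bound; the true E[α(G)] may be larger.)

E[α(G)] ≥ 245/2 ≈ 122.500.


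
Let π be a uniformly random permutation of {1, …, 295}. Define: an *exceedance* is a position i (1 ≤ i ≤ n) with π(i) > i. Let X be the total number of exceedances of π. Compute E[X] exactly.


Write X = Σ_{i=1}^{295} X_i, where X_i = 1_{π(i) > i}.
For each fixed i, π(i) is uniform over {1, …, 295} (marginal of a uniform permutation), so P[π(i) > i] = (n − i)/n. Summing: Σ_{i=1}^{295} (n − i)/n = (0 + 1 + … + 294)/295 = 295(295 − 1)/(2·295) = (295 − 1)/2.
Hence E[X] = Σ_{i=1}^{295} (295 − i)/295 = 147 ≈ 147.000.

E[X] = 147 = 147.000.


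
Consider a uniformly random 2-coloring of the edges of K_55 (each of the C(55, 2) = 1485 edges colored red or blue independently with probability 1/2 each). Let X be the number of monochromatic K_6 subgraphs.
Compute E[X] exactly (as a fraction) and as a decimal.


Let X = Σ_S X_S over the C(55, 6) = 28989675 subsets S of size 6, where X_S = 1 if the K_6 on S is monochromatic.
For a fixed S, the K_6 on S has C(6, 2) = 15 edges. P[all 15 edges red] = (1/2)^15, and likewise for blue, so P[monochromatic] = 2·(1/2)^15 = 2^{1 − 15} = 1/16384.
Summing: E[X] = C(55, 6) · 2^{1 − 15} = 28989675 · 1/16384 = 28989675/16384.
Numerically: E[X] ≈ 1769.3893.

E[X] = C(55,6)·2^(1−C(6,2)) = 28989675/16384 ≈ 1769.3893.


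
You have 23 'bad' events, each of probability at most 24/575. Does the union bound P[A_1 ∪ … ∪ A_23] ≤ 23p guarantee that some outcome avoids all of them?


Union bound: P[∪_{i=1}^{23} A_i] ≤ Σ_i P[A_i] ≤ 23·p = 23·(24/575) = 24/25.
Numerically: 24/25 ≈ 0.9600.
Is 24/25 < 1? YES.
Since P[∪ A_i] ≤ 24/25 < 1, the complement has P[∩ A_i^c] ≥ 1 − 24/25 = 1/25 > 0, so some outcome avoids every A_i.

23·p = 24/25 ≈ 0.9600; existence CERTIFIED by the union bound.


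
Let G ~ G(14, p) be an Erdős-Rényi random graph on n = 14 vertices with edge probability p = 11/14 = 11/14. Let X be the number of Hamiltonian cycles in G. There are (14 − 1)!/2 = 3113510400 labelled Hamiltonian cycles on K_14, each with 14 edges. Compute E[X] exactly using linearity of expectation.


K_14 has (14 − 1)!/2 = 3113510400 labelled Hamiltonian cycles.
For each such Hamiltonian cycle H, let X_H = 1 if all 14 edges of H are present in G. Then P[X_H = 1] = p^{14} = (11/14)^{14} = 379749833583241/11112006825558016.
By linearity of expectation: E[X] = Σ_H E[X_H] = 3113510400 · p^{14} = 3113510400 · 379749833583241/11112006825558016 = 329898174179601037725/3100448333024.
Numerically: E[X] ≈ 1.06e+08.

E[X] = 3113510400 · (11/14)^{14} = 329898174179601037725/3100448333024 ≈ 1.06e+08.


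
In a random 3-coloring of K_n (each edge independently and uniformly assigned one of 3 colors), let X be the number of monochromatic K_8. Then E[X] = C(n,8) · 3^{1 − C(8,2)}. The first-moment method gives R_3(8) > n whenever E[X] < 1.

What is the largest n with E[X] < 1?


We need C(n, 8) · 3^{1 − 28} < 1, i.e. C(n, 8) < 3^{28 − 1} = 7625597484987.
Check values of n near the boundary:
  n = 154: C(154, 8) = 6521818990995; 6521818990995 < 7625597484987? YES
  n = 155: C(155, 8) = 6876747915675; 6876747915675 < 7625597484987? YES
  n = 156: C(156, 8) = 7248464019225; 7248464019225 < 7625597484987? YES
  n = 157: C(157, 8) = 7637643295425; 7637643295425 < 7625597484987? NO
The largest n with C(n, 8) < 7625597484987 is n = 156 (where E[X] = 805384891025/847288609443 ≈ 0.9505). Hence R_3(8) > 156, i.e. R_3(8) ≥ 157.

Largest n = 156; hence R_3(8) > 156.


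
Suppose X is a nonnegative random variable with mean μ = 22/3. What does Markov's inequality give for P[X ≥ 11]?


μ = E[X] = 22/3, a = 11.
Markov: P[X ≥ 11] ≤ μ/a = (22/3)/11 = 2/3.
Numerically: ≈ 0.666667.
(Since a = 11 > μ = 7.333333, the bound 2/3 is < 1 and informative.)

P[X ≥ 11] ≤ 2/3 ≈ 0.666667.


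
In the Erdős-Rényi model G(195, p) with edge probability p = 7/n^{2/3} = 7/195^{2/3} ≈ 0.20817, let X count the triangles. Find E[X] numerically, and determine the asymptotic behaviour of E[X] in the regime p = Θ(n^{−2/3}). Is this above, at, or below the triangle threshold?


Number of potential triangles: C(195, 3) = 1216865.
Each occurs with probability p³ ≈ (0.20817)³ ≈ 9.0203813e-03.
By linearity: E[X] = C(195, 3)·p³ ≈ 1216865 · 9.0203813e-03 ≈ 10976.58632.
Since α = 2/3 < 1, p = c/n^{2/3} ≫ 1/n is above the triangle threshold p ~ 1/n. Asymptotically E[X] ~ (c³/6)·n^{3(1−α)} = (7³/6)·n^{1} → ∞; triangles are abundant w.h.p.

E[X] ≈ 10976.58632; in regime p = Θ(1/n^{2/3}) E[X] diverges (above the triangle threshold p ~ 1/n).


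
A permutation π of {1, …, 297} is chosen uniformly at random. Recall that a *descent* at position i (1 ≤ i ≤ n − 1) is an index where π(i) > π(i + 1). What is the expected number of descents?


Write X = Σ X_I over i = 1, …, 296, with X_I the indicator of one descent.
There are 296 indicators.
For each fixed i, the pair (π(i), π(i+1)) is a uniformly random ordered pair of distinct values from {1, …, 297}; by symmetry P[π(i) > π(i+1)] = 1/2.
By linearity: E[X] = 296 · (1/2) = (297 − 1) · (1/2) = 148 ≈ 148.000000.

E[X] = 148 = 148.000000.


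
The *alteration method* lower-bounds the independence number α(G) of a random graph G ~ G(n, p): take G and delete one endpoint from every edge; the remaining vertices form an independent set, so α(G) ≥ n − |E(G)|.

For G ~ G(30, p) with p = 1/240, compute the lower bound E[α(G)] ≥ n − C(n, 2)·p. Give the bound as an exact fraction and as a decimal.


E[|E(G)|] = C(30, 2)·p = 435 · (1/240) = 29/16.
E[α(G)] ≥ n − E[|E(G)|] = 30 − 29/16 = 451/16.
Numerically: ≈ 28.187500.
(This is only a lower bound; the true E[α(G)] may be larger.)

E[α(G)] ≥ 451/16 ≈ 28.187500.


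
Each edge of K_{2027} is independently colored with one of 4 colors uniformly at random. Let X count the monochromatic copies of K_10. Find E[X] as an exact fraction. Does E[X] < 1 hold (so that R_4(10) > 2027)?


E[X] = C(2027, 10) · 4^{1 − 45} = 315586117401470604332341335 · 4^{−44} = 315586117401470604332341335/309485009821345068724781056.
As a reduced fraction: E[X] = 315586117401470604332341335/309485009821345068724781056 ≈ 1.020.
Is E[X] < 1? NO.
Since E[X] ≥ 1, the first-moment bound is inconclusive at n = 2027; it does NOT by itself certify R_4(10) > 2027.

E[X] = 315586117401470604332341335/309485009821345068724781056 ≈ 1.020; E[X] ≥ 1; first-moment method inconclusive here.
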